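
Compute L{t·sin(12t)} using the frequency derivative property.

L{sin(12t)} = 12/(s² + 144). By L{t·f(t)} = -F'(s): -d/ds[12/(s² + 144)] = -(12)·(-2s)/(s² + 144)² = 24s/(s² + 144)²

Final answer: 24s/(s² + 144)²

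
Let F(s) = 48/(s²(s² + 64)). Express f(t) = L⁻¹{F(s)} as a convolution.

48/(s²(s² + 64)) = (1/s²)·(48/(s² + 64)) = L{t}·L{6·sin(8t)}. So f(t) = t*(6·sin(8t)) = ∫₀ᵗ 6τ·sin(8(t-τ)) dτ

Final answer: ∫₀ᵗ 6τ·sin(8(t-τ)) dτ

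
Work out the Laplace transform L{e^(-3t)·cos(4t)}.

L{e^(at)·cos(ωt)} = (s-a)/((s-a)² + ω²), so L{e^(-3t)·cos(4t)} = (s+3)/((s+3)² + 16)

Final answer: (s+3)/((s+3)² + 16)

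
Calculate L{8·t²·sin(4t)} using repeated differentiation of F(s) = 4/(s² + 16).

F(s) = 4/(s² + 16). F'(s) = -8s/(s² + 16)². F''(s) = -8(16 - 3s²)/(s² + 16)³ = (24s² - 128)/(s² + 16)³. So L{t²·sin(4t)} = (-1)² F''(s) = (24s² - 128)/(s² + 16)³. Then L{8·t²·sin(4t)} = 8·(24s² - 128)/(s² + 16)³ = (192s² - 1024)/(s² + 16)³

Final answer: (192s² - 1024)/(s² + 16)³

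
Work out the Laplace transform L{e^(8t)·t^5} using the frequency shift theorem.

L{e^(at)·t^n} = n!/(s-a)^(n+1), so L{e^(8t)·t^5} = 120/(s-8)^6

Final answer: 120/(s-8)^6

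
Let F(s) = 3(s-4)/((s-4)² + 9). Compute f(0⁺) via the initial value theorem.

f(0⁺) = lim_{s→∞} sF(s) = lim_{s→∞} 3s(s-4)/((s-4)² + 9) = 3

Final answer: 3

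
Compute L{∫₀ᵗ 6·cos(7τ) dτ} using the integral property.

L{∫₀ᵗ f(τ)dτ} = F(s)/s with F(s) = 6s/(s² + 49), so the result is (6s/(s² + 49))/s = 6/(s² + 49)

Final answer: 6/(s² + 49)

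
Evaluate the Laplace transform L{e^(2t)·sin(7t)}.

L{e^(at)·sin(ωt)} = ω/((s-a)² + ω²), so L{e^(2t)·sin(7t)} = 7/((s-2)² + 49)

Final answer: 7/((s-2)² + 49)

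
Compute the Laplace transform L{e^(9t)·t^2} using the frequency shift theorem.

L{e^(at)·t^n} = n!/(s-a)^(n+1), so L{e^(9t)·t^2} = 2/(s-9)^3

Final answer: 2/(s-9)^3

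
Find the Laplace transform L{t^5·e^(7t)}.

L{t^n·e^(at)} = n!/(s-a)^(n+1), so L{t^5·e^(7t)} = 120/(s-7)^6

Final answer: 120/(s-7)^6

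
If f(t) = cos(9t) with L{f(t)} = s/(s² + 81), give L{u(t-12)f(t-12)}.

Time shift theorem: L{u(t-a)f(t-a)} = e^(-as)F(s). Here a=12, F(s) = s/(s² + 81), so L{u(t-12)f(t-12)} = e^(-12s)·s/(s² + 81)

Final answer: e^(-12s)·s/(s² + 81)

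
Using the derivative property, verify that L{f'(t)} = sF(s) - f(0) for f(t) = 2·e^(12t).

f'(t) = 24e^(12t). Direct: L{f'(t)} = 24/(s-12). Property: s·2/(s-12) - 2 = (2s - 2(s-12))/(s-12) = 24/(s-12). ✓

Final answer: 24/(s-12)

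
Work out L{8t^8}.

L{t^n} = n!/s^(n+1). So L{8t^8} = 8·8!/s^9 = 322560/s^9

Final answer: 322560/s^9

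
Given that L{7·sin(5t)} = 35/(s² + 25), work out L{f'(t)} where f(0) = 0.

L{f'(t)} = s·F(s) - f(0) = s·35/(s² + 25) - 0 = 35s/(s² + 25)

Final answer: 35s/(s² + 25)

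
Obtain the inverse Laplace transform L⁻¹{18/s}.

L⁻¹{c/s} = c, so L⁻¹{18/s} = 18

Final answer: 18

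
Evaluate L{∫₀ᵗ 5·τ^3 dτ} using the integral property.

L{∫₀ᵗ f(τ)dτ} = F(s)/s with f(t) = 5t^3. F(s) = 30/s^4, so L{∫₀ᵗ 5·τ^3 dτ} = (30/s^4)/s = 30/s^5. (Check: ∫₀ᵗ 5·τ^3 dτ = 5t^4/4.)

Final answer: 30/s^5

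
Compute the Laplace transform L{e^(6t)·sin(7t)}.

L{e^(at)·sin(ωt)} = ω/((s-a)² + ω²), so L{e^(6t)·sin(7t)} = 7/((s-6)² + 49)

Final answer: 7/((s-6)² + 49)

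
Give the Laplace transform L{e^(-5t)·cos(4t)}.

L{e^(at)·cos(ωt)} = (s-a)/((s-a)² + ω²), so L{e^(-5t)·cos(4t)} = (s+5)/((s+5)² + 16)

Final answer: (s+5)/((s+5)² + 16)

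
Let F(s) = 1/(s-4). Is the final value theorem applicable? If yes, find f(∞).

sF(s) = s/(s-4) has a pole at s = 4 in the right half-plane. Theorem does NOT apply (unstable system; f(t) = e^(4t) grows without bound).

Final answer: Not applicable (unstable)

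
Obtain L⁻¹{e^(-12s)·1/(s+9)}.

L⁻¹{1/(s+9)} = e^(-9t). By the time shift theorem, L⁻¹{e^(-as)F(s)} = u(t-a)f(t-a) with a=12, so L⁻¹{e^(-12s)·1/(s+9)} = u(t-12)·e^(-9(t-12))

Final answer: u(t-12)·e^(-9(t-12))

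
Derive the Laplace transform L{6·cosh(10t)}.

L{cosh(ωt)} = s/(s² - ω²), so L{cosh(10t)} = s/(s² - 100). Then L{6·cosh(10t)} = 6·s/(s² - 100) = 6s/(s² - 100)

Final answer: 6s/(s² - 100)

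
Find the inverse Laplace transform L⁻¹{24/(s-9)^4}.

L⁻¹{n!/(s-a)^(n+1)} = t^n·e^(at) with n=3, a=9. So L⁻¹{6/(s-9)^4} = t^3·e^(9t), and L⁻¹{24/(s-9)^4} = (24/6)·t^3·e^(9t) = 4·t^3·e^(9t)

Final answer: 4·t^3·e^(9t)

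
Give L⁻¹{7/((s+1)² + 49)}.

Form: b/((s-a)² + b²) → e^(at)sin(bt). With a=-1, b=7

Final answer: e^(-t)·sin(7t)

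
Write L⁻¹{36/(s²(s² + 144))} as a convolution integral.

36/(s²(s² + 144)) = (1/s²)·(36/(s² + 144)) = L{t}·L{3·sin(12t)}. So f(t) = t*(3·sin(12t)) = ∫₀ᵗ 3τ·sin(12(t-τ)) dτ

Final answer: ∫₀ᵗ 3τ·sin(12(t-τ)) dτ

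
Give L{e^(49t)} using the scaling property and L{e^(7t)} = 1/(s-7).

Using L{f(at)} = (1/a)F(s/a) with a=7 and f(t) = e^(7t): L{e^(49t)} = (1/7) · 1/((s/7)-7) = (1/7) · 7/(s-49) = 1/(s-49)

Final answer: 1/(s-49)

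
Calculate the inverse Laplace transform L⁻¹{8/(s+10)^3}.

L⁻¹{n!/(s-a)^(n+1)} = t^n·e^(at) with n=2, a=-10. So L⁻¹{2/(s+10)^3} = t^2·e^(-10t), and L⁻¹{8/(s+10)^3} = (8/2)·t^2·e^(-10t) = 4·t^2·e^(-10t)

Final answer: 4·t^2·e^(-10t)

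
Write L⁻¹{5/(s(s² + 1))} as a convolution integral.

5/(s(s² + 1)) = (1/s)·(5/(s² + 1)) = L{1}·L{5·sin(t)}. So f(t) = 1*(5·sin(t)) = ∫₀ᵗ 5·sin(τ) dτ

Final answer: ∫₀ᵗ 5·sin(τ) dτ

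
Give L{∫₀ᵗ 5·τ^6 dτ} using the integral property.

L{∫₀ᵗ f(τ)dτ} = F(s)/s with f(t) = 5t^6. F(s) = 3600/s^7, so L{∫₀ᵗ 5·τ^6 dτ} = (3600/s^7)/s = 3600/s^8. (Check: ∫₀ᵗ 5·τ^6 dτ = 5t^7/7.)

Final answer: 3600/s^8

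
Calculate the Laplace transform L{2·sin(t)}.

L{sin(ωt)} = ω/(s² + ω²), so L{sin(t)} = 1/(s² + 1). Then L{2·sin(t)} = 2·1/(s² + 1) = 2/(s² + 1)

Final answer: 2/(s² + 1)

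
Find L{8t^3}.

L{t^n} = n!/s^(n+1). So L{8t^3} = 8·3!/s^4 = 48/s^4

Final answer: 48/s^4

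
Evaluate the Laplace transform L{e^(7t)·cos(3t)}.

L{e^(at)·cos(ωt)} = (s-a)/((s-a)² + ω²), so L{e^(7t)·cos(3t)} = (s-7)/((s-7)² + 9)

Final answer: (s-7)/((s-7)² + 9)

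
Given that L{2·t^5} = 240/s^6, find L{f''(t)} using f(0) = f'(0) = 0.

L{f''(t)} = s²F(s) - sf(0) - f'(0) = s²·240/s^6 - 0 - 0 = 240/s^4

Final answer: 240/s^4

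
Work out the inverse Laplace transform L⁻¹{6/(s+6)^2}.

L⁻¹{n!/(s-a)^(n+1)} = t^n·e^(at) with n=1, a=-6. So L⁻¹{1/(s+6)^2} = t·e^(-6t), and L⁻¹{6/(s+6)^2} = (6/1)·t·e^(-6t) = 6·t·e^(-6t)

Final answer: 6·t·e^(-6t)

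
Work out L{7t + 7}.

L{7t + 7} = 7·L{t} + 7·L{1} = 7/s² + 7/s

Final answer: 7/s² + 7/s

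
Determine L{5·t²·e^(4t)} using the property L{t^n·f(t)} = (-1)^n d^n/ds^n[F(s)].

L{e^(4t)} = 1/(s-4). d/ds[1/(s-4)] = -1/(s-4)². d²/ds²[1/(s-4)] = 2/(s-4)³. So L{t²·e^(4t)} = (-1)² · 2/(s-4)³ = 2/(s-4)³. Then L{5·t²·e^(4t)} = 5·2/(s-4)³ = 10/(s-4)³

Final answer: 10/(s-4)³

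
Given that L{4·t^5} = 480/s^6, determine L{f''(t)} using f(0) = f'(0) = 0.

L{f''(t)} = s²F(s) - sf(0) - f'(0) = s²·480/s^6 - 0 - 0 = 480/s^4

Final answer: 480/s^4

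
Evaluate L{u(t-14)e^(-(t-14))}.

u(t-a)f(t-a) with f(t)=e^(-t). L{e^(-t)} = 1/(s+1). By time shift: e^(-14s)/(s+1)

Final answer: e^(-14s)/(s+1)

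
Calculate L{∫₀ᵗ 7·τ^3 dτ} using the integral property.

L{∫₀ᵗ f(τ)dτ} = F(s)/s with f(t) = 7t^3. F(s) = 42/s^4, so L{∫₀ᵗ 7·τ^3 dτ} = (42/s^4)/s = 42/s^5. (Check: ∫₀ᵗ 7·τ^3 dτ = 7t^4/4.)

Final answer: 42/s^5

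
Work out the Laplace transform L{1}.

L{1} = 1 · L{1} = 1/s

Final answer: 1/s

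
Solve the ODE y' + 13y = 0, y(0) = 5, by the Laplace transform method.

L{y'} + 13L{y} = 0. sY - 5 + 13Y = 0. Y(s+13) = 5. Y = 5/(s+13)

Final answer: y(t) = 5e^(-13t)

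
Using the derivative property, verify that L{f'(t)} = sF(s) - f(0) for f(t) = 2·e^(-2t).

f'(t) = -4e^(-2t). Direct: L{f'(t)} = -4/(s+2). Property: s·2/(s+2) - 2 = (2s - 2(s+2))/(s+2) = -4/(s+2). ✓

Final answer: -4/(s+2)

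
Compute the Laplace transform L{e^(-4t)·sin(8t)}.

L{e^(at)·sin(ωt)} = ω/((s-a)² + ω²), so L{e^(-4t)·sin(8t)} = 8/((s+4)² + 64)

Final answer: 8/((s+4)² + 64)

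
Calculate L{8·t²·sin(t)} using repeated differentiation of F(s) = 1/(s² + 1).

F(s) = 1/(s² + 1). F'(s) = -2s/(s² + 1)². F''(s) = -2(1 - 3s²)/(s² + 1)³ = (6s² - 2)/(s² + 1)³. So L{t²·sin(t)} = (-1)² F''(s) = (6s² - 2)/(s² + 1)³. Then L{8·t²·sin(t)} = 8·(6s² - 2)/(s² + 1)³ = (48s² - 16)/(s² + 1)³

Final answer: (48s² - 16)/(s² + 1)³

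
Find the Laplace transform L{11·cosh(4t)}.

L{cosh(ωt)} = s/(s² - ω²), so L{cosh(4t)} = s/(s² - 16). Then L{11·cosh(4t)} = 11·s/(s² - 16) = 11s/(s² - 16)

Final answer: 11s/(s² - 16)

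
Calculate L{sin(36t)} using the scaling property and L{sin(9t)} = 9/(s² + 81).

Using L{f(at)} = (1/a)F(s/a) with a=4: L{sin(36t)} = (1/4) · 9/((s/4)² + 81) = (1/4) · 9·16/(s² + 1296) = 36/(s² + 1296)

Final answer: 36/(s² + 1296)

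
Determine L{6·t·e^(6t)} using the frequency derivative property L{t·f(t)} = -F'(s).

L{e^(6t)} = 1/(s-6). By frequency derivative: L{t·e^(6t)} = -d/ds[1/(s-6)] = -(-1)/(s-6)² = 1/(s-6)². Then L{6·t·e^(6t)} = 6·1/(s-6)² = 6/(s-6)²

Final answer: 6/(s-6)²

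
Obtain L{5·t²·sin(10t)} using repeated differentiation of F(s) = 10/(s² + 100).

F(s) = 10/(s² + 100). F'(s) = -20s/(s² + 100)². F''(s) = -20(100 - 3s²)/(s² + 100)³ = (60s² - 2000)/(s² + 100)³. So L{t²·sin(10t)} = (-1)² F''(s) = (60s² - 2000)/(s² + 100)³. Then L{5·t²·sin(10t)} = 5·(60s² - 2000)/(s² + 100)³ = (300s² - 10000)/(s² + 100)³

Final answer: (300s² - 10000)/(s² + 100)³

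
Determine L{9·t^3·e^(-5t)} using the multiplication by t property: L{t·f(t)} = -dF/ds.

Using L{t^n·e^(at)} = n!/(s-a)^(n+1), L{t^3·e^(-5t)} = 6/(s+5)^4, so L{9·t^3·e^(-5t)} = 9·6/(s+5)^4 = 54/(s+5)^4

Final answer: 54/(s+5)^4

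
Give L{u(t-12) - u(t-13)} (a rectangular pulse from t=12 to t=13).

L{u(t-a)} = e^(-as)/s. L{u(t-12) - u(t-13)} = (e^(-12s) - e^(-13s))/s

Final answer: (e^(-12s) - e^(-13s))/s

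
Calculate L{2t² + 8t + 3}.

L{2t² + 8t + 3} = 2·2/s³ + 8/s² + 3/s = 4/s³ + 8/s² + 3/s

Final answer: 4/s³ + 8/s² + 3/s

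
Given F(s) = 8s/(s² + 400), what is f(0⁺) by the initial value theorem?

f(0⁺) = lim_{s→∞} s·8s/(s² + 400) = lim_{s→∞} 8s²/(s² + 400) = 8

Final answer: 8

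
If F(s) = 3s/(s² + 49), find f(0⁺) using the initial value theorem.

f(0⁺) = lim_{s→∞} s·3s/(s² + 49) = lim_{s→∞} 3s²/(s² + 49) = 3

Final answer: 3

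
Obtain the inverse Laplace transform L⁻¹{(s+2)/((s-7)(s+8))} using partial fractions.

Using partial fractions, f(t) = (9e^(7t) + 6e^(-8t))/15

Final answer: (9e^(7t) + 6e^(-8t))/15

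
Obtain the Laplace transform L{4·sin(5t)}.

L{sin(ωt)} = ω/(s² + ω²), so L{sin(5t)} = 5/(s² + 25). Then L{4·sin(5t)} = 4·5/(s² + 25) = 20/(s² + 25)

Final answer: 20/(s² + 25)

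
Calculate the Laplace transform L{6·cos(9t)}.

L{cos(ωt)} = s/(s² + ω²), so L{cos(9t)} = s/(s² + 81). Then L{6·cos(9t)} = 6·s/(s² + 81) = 6s/(s² + 81)

Final answer: 6s/(s² + 81)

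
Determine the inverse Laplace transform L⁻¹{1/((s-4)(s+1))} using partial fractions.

Decompose: A/(s-4) + B/(s+1). A = 1/5, B = -1/5. f(t) = (e^(4t) - e^(-t))/5

Final answer: (e^(4t) - e^(-t))/5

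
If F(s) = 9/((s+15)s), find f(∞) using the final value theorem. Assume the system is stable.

f(∞) = lim_{s→0} sF(s) = lim_{s→0} 9/(s+15) = 3/5

Final answer: 3/5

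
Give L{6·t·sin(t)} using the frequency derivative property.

L{sin(t)} = 1/(s² + 1). By L{t·f(t)} = -F'(s): -d/ds[1/(s² + 1)] = -(1)·(-2s)/(s² + 1)² = 2s/(s² + 1)². Then L{6·t·sin(t)} = 6·2s/(s² + 1)² = 12s/(s² + 1)²

Final answer: 12s/(s² + 1)²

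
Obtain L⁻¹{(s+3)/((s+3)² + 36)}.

Using frequency shift: L⁻¹{(s-a)/((s-a)² + b²)} = e^(at)cos(bt). Here a=-3, b=6

Final answer: e^(-3t)·cos(6t)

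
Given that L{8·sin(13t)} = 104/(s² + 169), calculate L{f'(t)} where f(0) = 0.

L{f'(t)} = s·F(s) - f(0) = s·104/(s² + 169) - 0 = 104s/(s² + 169)

Final answer: 104s/(s² + 169)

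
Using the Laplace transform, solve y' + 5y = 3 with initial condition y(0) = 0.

sY + 5Y = 3/s. Y = 3/(s(s+5)). Partial fractions: Y = 3/5/s - 3/5/(s+5)

Final answer: y(t) = 3/5(1 - e^(-5t))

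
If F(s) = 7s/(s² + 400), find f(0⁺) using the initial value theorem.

f(0⁺) = lim_{s→∞} s·7s/(s² + 400) = lim_{s→∞} 7s²/(s² + 400) = 7

Final answer: 7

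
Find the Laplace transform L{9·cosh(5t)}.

L{cosh(ωt)} = s/(s² - ω²), so L{cosh(5t)} = s/(s² - 25). Then L{9·cosh(5t)} = 9·s/(s² - 25) = 9s/(s² - 25)

Final answer: 9s/(s² - 25)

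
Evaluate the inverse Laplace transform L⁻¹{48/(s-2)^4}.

L⁻¹{n!/(s-a)^(n+1)} = t^n·e^(at) with n=3, a=2. So L⁻¹{6/(s-2)^4} = t^3·e^(2t), and L⁻¹{48/(s-2)^4} = (48/6)·t^3·e^(2t) = 8·t^3·e^(2t)

Final answer: 8·t^3·e^(2t)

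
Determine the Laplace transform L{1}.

L{1} = 1 · L{1} = 1/s

Final answer: 1/s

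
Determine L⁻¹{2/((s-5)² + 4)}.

Form: b/((s-a)² + b²) → e^(at)sin(bt). With a=5, b=2

Final answer: e^(5t)·sin(2t)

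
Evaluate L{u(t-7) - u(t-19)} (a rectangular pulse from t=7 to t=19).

L{u(t-a)} = e^(-as)/s. L{u(t-7) - u(t-19)} = (e^(-7s) - e^(-19s))/s

Final answer: (e^(-7s) - e^(-19s))/s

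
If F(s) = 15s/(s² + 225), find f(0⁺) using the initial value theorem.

f(0⁺) = lim_{s→∞} s·15s/(s² + 225) = lim_{s→∞} 15s²/(s² + 225) = 15

Final answer: 15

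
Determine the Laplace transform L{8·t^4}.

L{t^n} = n!/s^(n+1), so L{t^4} = 24/s^5. Then L{8·t^4} = 8·24/s^5 = 192/s^5

Final answer: 192/s^5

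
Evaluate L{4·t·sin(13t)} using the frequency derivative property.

L{sin(13t)} = 13/(s² + 169). By L{t·f(t)} = -F'(s): -d/ds[13/(s² + 169)] = -(13)·(-2s)/(s² + 169)² = 26s/(s² + 169)². Then L{4·t·sin(13t)} = 4·26s/(s² + 169)² = 104s/(s² + 169)²

Final answer: 104s/(s² + 169)²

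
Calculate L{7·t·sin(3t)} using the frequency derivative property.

L{sin(3t)} = 3/(s² + 9). By L{t·f(t)} = -F'(s): -d/ds[3/(s² + 9)] = -(3)·(-2s)/(s² + 9)² = 6s/(s² + 9)². Then L{7·t·sin(3t)} = 7·6s/(s² + 9)² = 42s/(s² + 9)²

Final answer: 42s/(s² + 9)²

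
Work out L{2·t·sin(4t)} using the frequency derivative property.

L{sin(4t)} = 4/(s² + 16). By L{t·f(t)} = -F'(s): -d/ds[4/(s² + 16)] = -(4)·(-2s)/(s² + 16)² = 8s/(s² + 16)². Then L{2·t·sin(4t)} = 2·8s/(s² + 16)² = 16s/(s² + 16)²

Final answer: 16s/(s² + 16)²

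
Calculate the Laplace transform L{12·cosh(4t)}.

L{cosh(ωt)} = s/(s² - ω²), so L{cosh(4t)} = s/(s² - 16). Then L{12·cosh(4t)} = 12·s/(s² - 16) = 12s/(s² - 16)

Final answer: 12s/(s² - 16)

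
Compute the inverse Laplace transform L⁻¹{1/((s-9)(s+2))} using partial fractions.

Decompose: A/(s-9) + B/(s+2). A = 1/11, B = -1/11. f(t) = (e^(9t) - e^(-2t))/11

Final answer: (e^(9t) - e^(-2t))/11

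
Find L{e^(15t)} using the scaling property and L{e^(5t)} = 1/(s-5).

Using L{f(at)} = (1/a)F(s/a) with a=3 and f(t) = e^(5t): L{e^(15t)} = (1/3) · 1/((s/3)-5) = (1/3) · 3/(s-15) = 1/(s-15)

Final answer: 1/(s-15)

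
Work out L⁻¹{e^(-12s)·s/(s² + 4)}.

L⁻¹{s/(s² + 4)} = cos(2t). By the time shift theorem, L⁻¹{e^(-as)F(s)} = u(t-a)f(t-a) with a=12, so L⁻¹{e^(-12s)·s/(s² + 4)} = u(t-12)·cos(2(t-12))

Final answer: u(t-12)·cos(2(t-12))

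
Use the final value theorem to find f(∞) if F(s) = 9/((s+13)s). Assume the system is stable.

f(∞) = lim_{s→0} sF(s) = lim_{s→0} 9/(s+13) = 9/13

Final answer: 9/13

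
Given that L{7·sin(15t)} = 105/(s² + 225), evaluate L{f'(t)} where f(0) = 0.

L{f'(t)} = s·F(s) - f(0) = s·105/(s² + 225) - 0 = 105s/(s² + 225)

Final answer: 105s/(s² + 225)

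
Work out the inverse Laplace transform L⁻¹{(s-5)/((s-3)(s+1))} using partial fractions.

Using partial fractions, f(t) = (-2e^(3t) + 6e^(-t))/4

Final answer: (-2e^(3t) + 6e^(-t))/4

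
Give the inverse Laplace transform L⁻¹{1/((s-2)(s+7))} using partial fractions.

Decompose: A/(s-2) + B/(s+7). A = 1/9, B = -1/9. f(t) = (e^(2t) - e^(-7t))/9

Final answer: (e^(2t) - e^(-7t))/9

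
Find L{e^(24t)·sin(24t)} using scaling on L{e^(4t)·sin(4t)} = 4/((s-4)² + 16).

Scaling with a=6: L{e^(24t)·sin(24t)} = (1/6) · 4/((s/6-4)² + 16). Simplifying: 24/((s-24)² + 576)

Final answer: 24/((s-24)² + 576)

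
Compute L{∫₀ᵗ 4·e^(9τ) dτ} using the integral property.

L{∫₀ᵗ f(τ)dτ} = F(s)/s with F(s) = 4/(s-9), so L{∫₀ᵗ 4·e^(9τ) dτ} = 4/(s(s-9))

Final answer: 4/(s(s-9))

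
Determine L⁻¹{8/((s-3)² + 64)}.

Form: b/((s-a)² + b²) → e^(at)sin(bt). With a=3, b=8

Final answer: e^(3t)·sin(8t)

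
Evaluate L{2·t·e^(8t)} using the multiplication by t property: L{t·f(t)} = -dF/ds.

Using L{t^n·e^(at)} = n!/(s-a)^(n+1), L{t·e^(8t)} = 1/(s-8)^2, so L{2·t·e^(8t)} = 2·1/(s-8)^2 = 2/(s-8)^2

Final answer: 2/(s-8)^2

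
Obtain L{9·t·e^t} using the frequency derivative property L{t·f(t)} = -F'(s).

L{e^t} = 1/(s-1). By frequency derivative: L{t·e^t} = -d/ds[1/(s-1)] = -(-1)/(s-1)² = 1/(s-1)². Then L{9·t·e^t} = 9·1/(s-1)² = 9/(s-1)²

Final answer: 9/(s-1)²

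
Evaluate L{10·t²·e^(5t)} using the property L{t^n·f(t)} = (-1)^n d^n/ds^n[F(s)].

L{e^(5t)} = 1/(s-5). d/ds[1/(s-5)] = -1/(s-5)². d²/ds²[1/(s-5)] = 2/(s-5)³. So L{t²·e^(5t)} = (-1)² · 2/(s-5)³ = 2/(s-5)³. Then L{10·t²·e^(5t)} = 10·2/(s-5)³ = 20/(s-5)³

Final answer: 20/(s-5)³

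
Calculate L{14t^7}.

L{t^n} = n!/s^(n+1). So L{14t^7} = 14·7!/s^8 = 70560/s^8

Final answer: 70560/s^8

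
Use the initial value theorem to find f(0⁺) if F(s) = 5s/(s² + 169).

f(0⁺) = lim_{s→∞} s·5s/(s² + 169) = lim_{s→∞} 5s²/(s² + 169) = 5

Final answer: 5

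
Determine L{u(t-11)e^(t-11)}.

u(t-a)f(t-a) with f(t)=e^t. L{e^t} = 1/(s-1). By time shift: e^(-11s)/(s-1)

Final answer: e^(-11s)/(s-1)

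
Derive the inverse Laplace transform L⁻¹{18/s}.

L⁻¹{c/s} = c, so L⁻¹{18/s} = 18

Final answer: 18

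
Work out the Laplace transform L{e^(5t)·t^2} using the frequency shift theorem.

L{e^(at)·t^n} = n!/(s-a)^(n+1), so L{e^(5t)·t^2} = 2/(s-5)^3

Final answer: 2/(s-5)^3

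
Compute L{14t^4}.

L{t^n} = n!/s^(n+1). So L{14t^4} = 14·4!/s^5 = 336/s^5

Final answer: 336/s^5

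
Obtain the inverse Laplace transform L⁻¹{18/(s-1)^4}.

L⁻¹{n!/(s-a)^(n+1)} = t^n·e^(at) with n=3, a=1. So L⁻¹{6/(s-1)^4} = t^3·e^t, and L⁻¹{18/(s-1)^4} = (18/6)·t^3·e^t = 3·t^3·e^t

Final answer: 3·t^3·e^t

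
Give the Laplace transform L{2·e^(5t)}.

L{e^(at)} = 1/(s-a), so L{e^(5t)} = 1/(s-5). Then L{2·e^(5t)} = 2/(s-5)

Final answer: 2/(s-5)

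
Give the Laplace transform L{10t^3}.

L{10t^3} = 10 · L{t^3} = 10 · 6/s^4 = 60/s^4

Final answer: 60/s^4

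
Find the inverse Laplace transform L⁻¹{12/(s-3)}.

L⁻¹{1/(s-a)} = e^(at), so L⁻¹{1/(s-3)} = e^(3t), and L⁻¹{12/(s-3)} = 12·e^(3t)

Final answer: 12·e^(3t)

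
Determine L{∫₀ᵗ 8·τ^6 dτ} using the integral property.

L{∫₀ᵗ f(τ)dτ} = F(s)/s with f(t) = 8t^6. F(s) = 5760/s^7, so L{∫₀ᵗ 8·τ^6 dτ} = (5760/s^7)/s = 5760/s^8. (Check: ∫₀ᵗ 8·τ^6 dτ = 8t^7/7.)

Final answer: 5760/s^8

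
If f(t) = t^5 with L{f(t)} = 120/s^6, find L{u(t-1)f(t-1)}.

Time shift theorem: L{u(t-a)f(t-a)} = e^(-as)F(s). Here a=1, F(s) = 120/s^6, so L{u(t-1)f(t-1)} = e^(-s)·120/s^6

Final answer: e^(-s)·120/s^6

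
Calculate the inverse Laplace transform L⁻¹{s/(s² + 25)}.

L⁻¹{s/(s² + 25)} = cos(5t)

Final answer: cos(5t)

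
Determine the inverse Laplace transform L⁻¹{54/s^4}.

L⁻¹{n!/s^(n+1)} = t^n with n=3. So L⁻¹{6/s^4} = t^3, and L⁻¹{54/s^4} = (54/6)·t^3 = 9·t^3

Final answer: 9·t^3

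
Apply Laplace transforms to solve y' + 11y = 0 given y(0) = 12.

L{y'} + 11L{y} = 0. sY - 12 + 11Y = 0. Y(s+11) = 12. Y = 12/(s+11)

Final answer: y(t) = 12e^(-11t)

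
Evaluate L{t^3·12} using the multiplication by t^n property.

L{12} = 12/s. d^1/ds^1[1/s] = -1/s². d^2/ds^2[1/s] = 2/s^3. d^3/ds^3[1/s] = -6/s^4. So L{t^3} = (-1)^{3}·-6/s^4 = 6/s^4. Then L{t^3·12} = 12·6/s^4 = 72/s^4

Final answer: 72/s^4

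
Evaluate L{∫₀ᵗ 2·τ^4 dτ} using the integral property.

L{∫₀ᵗ f(τ)dτ} = F(s)/s with f(t) = 2t^4. F(s) = 48/s^5, so L{∫₀ᵗ 2·τ^4 dτ} = (48/s^5)/s = 48/s^6. (Check: ∫₀ᵗ 2·τ^4 dτ = 2t^5/5.)

Final answer: 48/s^6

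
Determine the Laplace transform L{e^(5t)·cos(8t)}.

L{e^(at)·cos(ωt)} = (s-a)/((s-a)² + ω²), so L{e^(5t)·cos(8t)} = (s-5)/((s-5)² + 64)

Final answer: (s-5)/((s-5)² + 64)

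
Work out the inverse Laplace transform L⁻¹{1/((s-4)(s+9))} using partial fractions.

Decompose: A/(s-4) + B/(s+9). A = 1/13, B = -1/13. f(t) = (e^(4t) - e^(-9t))/13

Final answer: (e^(4t) - e^(-9t))/13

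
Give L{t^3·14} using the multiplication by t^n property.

L{14} = 14/s. d^1/ds^1[1/s] = -1/s². d^2/ds^2[1/s] = 2/s^3. d^3/ds^3[1/s] = -6/s^4. So L{t^3} = (-1)^{3}·-6/s^4 = 6/s^4. Then L{t^3·14} = 14·6/s^4 = 84/s^4

Final answer: 84/s^4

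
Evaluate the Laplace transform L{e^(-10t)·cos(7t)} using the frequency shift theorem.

Frequency shift: L{e^(at)f(t)} = F(s-a). L{e^(-10t)·cos(7t)} = (s+10)/((s+10)² + 49)

Final answer: (s+10)/((s+10)² + 49)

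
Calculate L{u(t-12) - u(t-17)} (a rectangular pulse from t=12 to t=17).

L{u(t-a)} = e^(-as)/s. L{u(t-12) - u(t-17)} = (e^(-12s) - e^(-17s))/s

Final answer: (e^(-12s) - e^(-17s))/s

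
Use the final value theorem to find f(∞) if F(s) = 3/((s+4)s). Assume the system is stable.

f(∞) = lim_{s→0} sF(s) = lim_{s→0} 3/(s+4) = 3/4

Final answer: 3/4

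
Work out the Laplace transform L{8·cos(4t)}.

L{cos(ωt)} = s/(s² + ω²), so L{cos(4t)} = s/(s² + 16). Then L{8·cos(4t)} = 8·s/(s² + 16) = 8s/(s² + 16)

Final answer: 8s/(s² + 16)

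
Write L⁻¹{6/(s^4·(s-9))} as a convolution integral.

6/(s^4·(s-9)) = (6/s^4)·(1/(s-9)) = L{t^3}·L{e^(9t)}. So f(t) = t^3*e^(9t) = ∫₀ᵗ τ^3·e^(9(t-τ)) dτ

Final answer: ∫₀ᵗ τ^3·e^(9(t-τ)) dτ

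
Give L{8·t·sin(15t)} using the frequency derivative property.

L{sin(15t)} = 15/(s² + 225). By L{t·f(t)} = -F'(s): -d/ds[15/(s² + 225)] = -(15)·(-2s)/(s² + 225)² = 30s/(s² + 225)². Then L{8·t·sin(15t)} = 8·30s/(s² + 225)² = 240s/(s² + 225)²

Final answer: 240s/(s² + 225)²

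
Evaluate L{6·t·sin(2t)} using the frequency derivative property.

L{sin(2t)} = 2/(s² + 4). By L{t·f(t)} = -F'(s): -d/ds[2/(s² + 4)] = -(2)·(-2s)/(s² + 4)² = 4s/(s² + 4)². Then L{6·t·sin(2t)} = 6·4s/(s² + 4)² = 24s/(s² + 4)²

Final answer: 24s/(s² + 4)²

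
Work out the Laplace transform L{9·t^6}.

L{t^n} = n!/s^(n+1), so L{t^6} = 720/s^7. Then L{9·t^6} = 9·720/s^7 = 6480/s^7

Final answer: 6480/s^7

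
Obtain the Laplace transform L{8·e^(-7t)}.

L{e^(at)} = 1/(s-a), so L{e^(-7t)} = 1/(s+7). Then L{8·e^(-7t)} = 8/(s+7)

Final answer: 8/(s+7)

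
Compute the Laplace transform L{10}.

L{10} = 10 · L{1} = 10/s

Final answer: 10/s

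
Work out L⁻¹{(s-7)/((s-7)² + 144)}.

Using frequency shift: L⁻¹{(s-a)/((s-a)² + b²)} = e^(at)cos(bt). Here a=7, b=12

Final answer: e^(7t)·cos(12t)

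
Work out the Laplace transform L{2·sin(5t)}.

L{sin(ωt)} = ω/(s² + ω²), so L{sin(5t)} = 5/(s² + 25). Then L{2·sin(5t)} = 2·5/(s² + 25) = 10/(s² + 25)

Final answer: 10/(s² + 25)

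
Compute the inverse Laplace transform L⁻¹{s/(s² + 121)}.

L⁻¹{s/(s² + 121)} = cos(11t)

Final answer: cos(11t)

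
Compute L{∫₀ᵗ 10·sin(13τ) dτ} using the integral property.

L{∫₀ᵗ f(τ)dτ} = F(s)/s with F(s) = 130/(s² + 169), so the result is (130/(s² + 169))/s = 130/(s(s² + 169))

Final answer: 130/(s(s² + 169))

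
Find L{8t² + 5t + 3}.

L{8t² + 5t + 3} = 8·2/s³ + 5/s² + 3/s = 16/s³ + 5/s² + 3/s

Final answer: 16/s³ + 5/s² + 3/s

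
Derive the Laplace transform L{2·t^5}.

L{t^n} = n!/s^(n+1), so L{t^5} = 120/s^6. Then L{2·t^5} = 2·120/s^6 = 240/s^6

Final answer: 240/s^6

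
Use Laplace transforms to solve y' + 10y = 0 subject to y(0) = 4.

L{y'} + 10L{y} = 0. sY - 4 + 10Y = 0. Y(s+10) = 4. Y = 4/(s+10)

Final answer: y(t) = 4e^(-10t)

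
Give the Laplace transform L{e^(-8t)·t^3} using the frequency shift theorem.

L{e^(at)·t^n} = n!/(s-a)^(n+1), so L{e^(-8t)·t^3} = 6/(s+8)^4

Final answer: 6/(s+8)^4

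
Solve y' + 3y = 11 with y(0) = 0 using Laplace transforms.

sY + 3Y = 11/s. Y = 11/(s(s+3)). Partial fractions: Y = 11/3/s - 11/3/(s+3)

Final answer: y(t) = 11/3(1 - e^(-3t))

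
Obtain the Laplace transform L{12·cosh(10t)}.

L{cosh(ωt)} = s/(s² - ω²), so L{cosh(10t)} = s/(s² - 100). Then L{12·cosh(10t)} = 12·s/(s² - 100) = 12s/(s² - 100)

Final answer: 12s/(s² - 100)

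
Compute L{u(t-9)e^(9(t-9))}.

u(t-a)f(t-a) with f(t)=e^(9t). L{e^(9t)} = 1/(s-9). By time shift: e^(-9s)/(s-9)

Final answer: e^(-9s)/(s-9)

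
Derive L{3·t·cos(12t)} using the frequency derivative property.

L{cos(12t)} = s/(s² + 144). Derivative: d/ds[s/(s² + 144)] = [(s² + 144) - s·2s]/(s² + 144)² = (144 - s²)/(s² + 144)². So L{t·cos(12t)} = -F'(s) = (s² - 144)/(s² + 144)². Then L{3·t·cos(12t)} = 3·(s² - 144)/(s² + 144)²

Final answer: 3·(s² - 144)/(s² + 144)²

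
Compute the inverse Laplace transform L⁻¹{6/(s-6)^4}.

L⁻¹{n!/(s-a)^(n+1)} = t^n·e^(at) with n=3, a=6. So L⁻¹{6/(s-6)^4} = t^3·e^(6t)

Final answer: t^3·e^(6t)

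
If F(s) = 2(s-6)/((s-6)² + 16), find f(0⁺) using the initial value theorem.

f(0⁺) = lim_{s→∞} sF(s) = lim_{s→∞} 2s(s-6)/((s-6)² + 16) = 2

Final answer: 2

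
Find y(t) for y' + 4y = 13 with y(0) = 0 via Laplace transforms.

sY + 4Y = 13/s. Y = 13/(s(s+4)). Partial fractions: Y = 13/4/s - 13/4/(s+4)

Final answer: y(t) = 13/4(1 - e^(-4t))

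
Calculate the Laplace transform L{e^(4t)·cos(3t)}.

L{e^(at)·cos(ωt)} = (s-a)/((s-a)² + ω²), so L{e^(4t)·cos(3t)} = (s-4)/((s-4)² + 9)

Final answer: (s-4)/((s-4)² + 9)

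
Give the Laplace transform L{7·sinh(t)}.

L{sinh(ωt)} = ω/(s² - ω²), so L{sinh(t)} = 1/(s² - 1). Then L{7·sinh(t)} = 7·1/(s² - 1) = 7/(s² - 1)

Final answer: 7/(s² - 1)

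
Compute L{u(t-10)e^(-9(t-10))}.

u(t-a)f(t-a) with f(t)=e^(-9t). L{e^(-9t)} = 1/(s+9). By time shift: e^(-10s)/(s+9)

Final answer: e^(-10s)/(s+9)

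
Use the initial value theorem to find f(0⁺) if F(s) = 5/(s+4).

f(0⁺) = lim_{s→∞} s·5/(s+4) = lim_{s→∞} 5s/(s+4) = 5

Final answer: 5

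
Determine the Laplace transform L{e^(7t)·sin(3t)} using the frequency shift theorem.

Frequency shift: L{e^(at)f(t)} = F(s-a). L{e^(7t)·sin(3t)} = 3/((s-7)² + 9)

Final answer: 3/((s-7)² + 9)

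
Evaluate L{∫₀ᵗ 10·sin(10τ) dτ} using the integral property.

L{∫₀ᵗ f(τ)dτ} = F(s)/s with F(s) = 100/(s² + 100), so the result is (100/(s² + 100))/s = 100/(s(s² + 100))

Final answer: 100/(s(s² + 100))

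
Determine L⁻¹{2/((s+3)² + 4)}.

Form: b/((s-a)² + b²) → e^(at)sin(bt). With a=-3, b=2

Final answer: e^(-3t)·sin(2t)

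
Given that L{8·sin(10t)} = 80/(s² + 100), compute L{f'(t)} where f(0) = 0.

L{f'(t)} = s·F(s) - f(0) = s·80/(s² + 100) - 0 = 80s/(s² + 100)

Final answer: 80s/(s² + 100)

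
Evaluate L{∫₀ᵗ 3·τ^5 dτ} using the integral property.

L{∫₀ᵗ f(τ)dτ} = F(s)/s with f(t) = 3t^5. F(s) = 360/s^6, so L{∫₀ᵗ 3·τ^5 dτ} = (360/s^6)/s = 360/s^7. (Check: ∫₀ᵗ 3·τ^5 dτ = 3t^6/6.)

Final answer: 360/s^7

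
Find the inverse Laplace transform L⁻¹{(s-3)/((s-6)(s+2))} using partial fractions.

Using partial fractions, f(t) = (3e^(6t) + 5e^(-2t))/8

Final answer: (3e^(6t) + 5e^(-2t))/8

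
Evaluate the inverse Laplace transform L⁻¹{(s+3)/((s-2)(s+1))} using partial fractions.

Using partial fractions, f(t) = (5e^(2t) - 2e^(-t))/3

Final answer: (5e^(2t) - 2e^(-t))/3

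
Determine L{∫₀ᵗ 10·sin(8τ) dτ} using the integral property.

L{∫₀ᵗ f(τ)dτ} = F(s)/s with F(s) = 80/(s² + 64), so the result is (80/(s² + 64))/s = 80/(s(s² + 64))

Final answer: 80/(s(s² + 64))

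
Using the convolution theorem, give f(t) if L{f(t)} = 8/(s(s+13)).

8/(s(s+13)) = (8/s)·(1/(s+13)) = L{8}·L{e^(-13t)}. By convolution, f(t) = 8*e^(-13t) = ∫₀ᵗ 8·e^(-13τ) dτ = 8·(1 - e^(-13t))/13

Final answer: 8·(1 - e^(-13t))/13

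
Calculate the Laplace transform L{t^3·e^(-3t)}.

L{t^n·e^(at)} = n!/(s-a)^(n+1), so L{t^3·e^(-3t)} = 6/(s+3)^4

Final answer: 6/(s+3)^4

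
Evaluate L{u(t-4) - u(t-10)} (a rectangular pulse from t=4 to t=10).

L{u(t-a)} = e^(-as)/s. L{u(t-4) - u(t-10)} = (e^(-4s) - e^(-10s))/s

Final answer: (e^(-4s) - e^(-10s))/s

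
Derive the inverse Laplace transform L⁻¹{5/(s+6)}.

L⁻¹{1/(s-a)} = e^(at), so L⁻¹{1/(s+6)} = e^(-6t), and L⁻¹{5/(s+6)} = 5·e^(-6t)

Final answer: 5·e^(-6t)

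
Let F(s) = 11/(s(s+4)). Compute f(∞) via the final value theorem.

f(∞) = lim_{s→0} s·11/(s(s+4)) = lim_{s→0} 11/(s+4) = 11/4 = 11/4

Final answer: 11/4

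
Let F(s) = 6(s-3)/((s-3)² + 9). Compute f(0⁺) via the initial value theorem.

f(0⁺) = lim_{s→∞} sF(s) = lim_{s→∞} 6s(s-3)/((s-3)² + 9) = 6

Final answer: 6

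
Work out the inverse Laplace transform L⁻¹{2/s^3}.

L⁻¹{n!/s^(n+1)} = t^n with n=2. So L⁻¹{2/s^3} = t^2

Final answer: t^2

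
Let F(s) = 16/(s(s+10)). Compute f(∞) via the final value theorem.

f(∞) = lim_{s→0} s·16/(s(s+10)) = lim_{s→0} 16/(s+10) = 16/10 = 8/5

Final answer: 8/5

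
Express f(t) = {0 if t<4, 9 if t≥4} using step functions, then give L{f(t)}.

f(t) = 9·u(t-4). L{u(t-4)} = e^(-4s)/s, so L{f(t)} = 9·e^(-4s)/s

Final answer: 9·e^(-4s)/s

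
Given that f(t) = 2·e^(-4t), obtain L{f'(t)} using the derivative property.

f(0) = 2, F(s) = 2/(s+4). L{f'(t)} = s·F(s) - f(0) = 2s/(s+4) - 2 = (2s - 2(s+4))/(s+4) = -8/(s+4)

Final answer: -8/(s+4)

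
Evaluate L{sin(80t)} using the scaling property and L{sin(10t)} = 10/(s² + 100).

Using L{f(at)} = (1/a)F(s/a) with a=8: L{sin(80t)} = (1/8) · 10/((s/8)² + 100) = (1/8) · 10·64/(s² + 6400) = 80/(s² + 6400)

Final answer: 80/(s² + 6400)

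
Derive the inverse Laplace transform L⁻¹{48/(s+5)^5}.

L⁻¹{n!/(s-a)^(n+1)} = t^n·e^(at) with n=4, a=-5. So L⁻¹{24/(s+5)^5} = t^4·e^(-5t), and L⁻¹{48/(s+5)^5} = (48/24)·t^4·e^(-5t) = 2·t^4·e^(-5t)

Final answer: 2·t^4·e^(-5t)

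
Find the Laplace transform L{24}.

L{24} = 24 · L{1} = 24/s

Final answer: 24/s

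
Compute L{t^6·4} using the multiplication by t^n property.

L{4} = 4/s. d^1/ds^1[1/s] = -1/s². d^2/ds^2[1/s] = 2/s^3. d^3/ds^3[1/s] = -6/s^4. d^4/ds^4[1/s] = 24/s^5. d^5/ds^5[1/s] = -120/s^6. d^6/ds^6[1/s] = 720/s^7. So L{t^6} = (-1)^{6}·720/s^7 = 720/s^7. Then L{t^6·4} = 4·720/s^7 = 2880/s^7

Final answer: 2880/s^7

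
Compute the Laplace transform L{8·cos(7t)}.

L{cos(ωt)} = s/(s² + ω²), so L{cos(7t)} = s/(s² + 49). Then L{8·cos(7t)} = 8·s/(s² + 49) = 8s/(s² + 49)

Final answer: 8s/(s² + 49)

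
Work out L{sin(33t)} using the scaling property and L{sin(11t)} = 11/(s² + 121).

Using L{f(at)} = (1/a)F(s/a) with a=3: L{sin(33t)} = (1/3) · 11/((s/3)² + 121) = (1/3) · 11·9/(s² + 1089) = 33/(s² + 1089)

Final answer: 33/(s² + 1089)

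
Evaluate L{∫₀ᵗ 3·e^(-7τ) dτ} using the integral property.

L{∫₀ᵗ f(τ)dτ} = F(s)/s with F(s) = 3/(s+7), so L{∫₀ᵗ 3·e^(-7τ) dτ} = 3/(s(s+7))

Final answer: 3/(s(s+7))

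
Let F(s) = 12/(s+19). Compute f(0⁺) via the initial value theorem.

f(0⁺) = lim_{s→∞} s·12/(s+19) = lim_{s→∞} 12s/(s+19) = 12

Final answer: 12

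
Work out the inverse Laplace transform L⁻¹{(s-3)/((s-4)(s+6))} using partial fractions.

Using partial fractions, f(t) = (e^(4t) + 9e^(-6t))/10

Final answer: (e^(4t) + 9e^(-6t))/10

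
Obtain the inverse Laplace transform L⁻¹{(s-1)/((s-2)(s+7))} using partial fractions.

Using partial fractions, f(t) = (e^(2t) + 8e^(-7t))/9

Final answer: (e^(2t) + 8e^(-7t))/9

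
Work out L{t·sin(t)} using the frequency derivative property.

L{sin(t)} = 1/(s² + 1). By L{t·f(t)} = -F'(s): -d/ds[1/(s² + 1)] = -(1)·(-2s)/(s² + 1)² = 2s/(s² + 1)²

Final answer: 2s/(s² + 1)²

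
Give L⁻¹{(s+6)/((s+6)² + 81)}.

Using frequency shift: L⁻¹{(s-a)/((s-a)² + b²)} = e^(at)cos(bt). Here a=-6, b=9

Final answer: e^(-6t)·cos(9t)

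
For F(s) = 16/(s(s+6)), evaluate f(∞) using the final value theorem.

f(∞) = lim_{s→0} s·16/(s(s+6)) = lim_{s→0} 16/(s+6) = 16/6 = 8/3

Final answer: 8/3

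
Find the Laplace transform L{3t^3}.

L{3t^3} = 3 · L{t^3} = 3 · 6/s^4 = 18/s^4

Final answer: 18/s^4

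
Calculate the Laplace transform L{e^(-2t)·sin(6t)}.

L{e^(at)·sin(ωt)} = ω/((s-a)² + ω²), so L{e^(-2t)·sin(6t)} = 6/((s+2)² + 36)

Final answer: 6/((s+2)² + 36)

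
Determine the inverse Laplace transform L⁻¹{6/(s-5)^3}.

L⁻¹{n!/(s-a)^(n+1)} = t^n·e^(at) with n=2, a=5. So L⁻¹{2/(s-5)^3} = t^2·e^(5t), and L⁻¹{6/(s-5)^3} = (6/2)·t^2·e^(5t) = 3·t^2·e^(5t)

Final answer: 3·t^2·e^(5t)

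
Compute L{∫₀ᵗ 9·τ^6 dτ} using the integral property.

L{∫₀ᵗ f(τ)dτ} = F(s)/s with f(t) = 9t^6. F(s) = 6480/s^7, so L{∫₀ᵗ 9·τ^6 dτ} = (6480/s^7)/s = 6480/s^8. (Check: ∫₀ᵗ 9·τ^6 dτ = 9t^7/7.)

Final answer: 6480/s^8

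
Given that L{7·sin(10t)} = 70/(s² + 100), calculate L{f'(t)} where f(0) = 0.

L{f'(t)} = s·F(s) - f(0) = s·70/(s² + 100) - 0 = 70s/(s² + 100)

Final answer: 70s/(s² + 100)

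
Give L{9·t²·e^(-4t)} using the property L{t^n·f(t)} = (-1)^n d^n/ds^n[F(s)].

L{e^(-4t)} = 1/(s+4). d/ds[1/(s+4)] = -1/(s+4)². d²/ds²[1/(s+4)] = 2/(s+4)³. So L{t²·e^(-4t)} = (-1)² · 2/(s+4)³ = 2/(s+4)³. Then L{9·t²·e^(-4t)} = 9·2/(s+4)³ = 18/(s+4)³

Final answer: 18/(s+4)³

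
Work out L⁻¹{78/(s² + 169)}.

This is the form c·a/(s² + a²) with a = 13, c = 6. L⁻¹ = 6·sin(13t)

Final answer: 6·sin(13t)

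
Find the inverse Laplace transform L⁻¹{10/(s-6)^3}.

L⁻¹{n!/(s-a)^(n+1)} = t^n·e^(at) with n=2, a=6. So L⁻¹{2/(s-6)^3} = t^2·e^(6t), and L⁻¹{10/(s-6)^3} = (10/2)·t^2·e^(6t) = 5·t^2·e^(6t)

Final answer: 5·t^2·e^(6t)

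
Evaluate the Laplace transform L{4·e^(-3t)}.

L{e^(at)} = 1/(s-a), so L{e^(-3t)} = 1/(s+3). Then L{4·e^(-3t)} = 4/(s+3)

Final answer: 4/(s+3)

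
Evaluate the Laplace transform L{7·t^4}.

L{t^n} = n!/s^(n+1), so L{t^4} = 24/s^5. Then L{7·t^4} = 7·24/s^5 = 168/s^5

Final answer: 168/s^5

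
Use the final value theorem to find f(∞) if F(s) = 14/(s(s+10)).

f(∞) = lim_{s→0} s·14/(s(s+10)) = lim_{s→0} 14/(s+10) = 14/10 = 7/5

Final answer: 7/5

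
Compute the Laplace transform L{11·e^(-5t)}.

L{e^(at)} = 1/(s-a), so L{e^(-5t)} = 1/(s+5). Then L{11·e^(-5t)} = 11/(s+5)

Final answer: 11/(s+5)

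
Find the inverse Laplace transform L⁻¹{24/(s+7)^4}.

L⁻¹{n!/(s-a)^(n+1)} = t^n·e^(at) with n=3, a=-7. So L⁻¹{6/(s+7)^4} = t^3·e^(-7t), and L⁻¹{24/(s+7)^4} = (24/6)·t^3·e^(-7t) = 4·t^3·e^(-7t)

Final answer: 4·t^3·e^(-7t)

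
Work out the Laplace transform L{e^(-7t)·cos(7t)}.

L{e^(at)·cos(ωt)} = (s-a)/((s-a)² + ω²), so L{e^(-7t)·cos(7t)} = (s+7)/((s+7)² + 49)

Final answer: (s+7)/((s+7)² + 49)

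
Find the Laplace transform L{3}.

L{3} = 3 · L{1} = 3/s

Final answer: 3/s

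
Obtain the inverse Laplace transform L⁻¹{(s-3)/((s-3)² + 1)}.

Using frequency shift, L⁻¹{(s-3)/((s-3)² + 1)} = e^(3t)·cos(t)

Final answer: e^(3t)·cos(t)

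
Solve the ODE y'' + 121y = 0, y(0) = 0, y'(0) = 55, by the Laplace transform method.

L{y''} + 121L{y} = 0. s²Y - 0 - 55 + 121Y = 0. Y(s² + 121) = 55. Y = (55)/(s² + 121). Inverting: y(t) = 5sin(11t)

Final answer: y(t) = 5sin(11t)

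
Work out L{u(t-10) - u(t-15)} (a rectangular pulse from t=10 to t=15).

L{u(t-a)} = e^(-as)/s. L{u(t-10) - u(t-15)} = (e^(-10s) - e^(-15s))/s

Final answer: (e^(-10s) - e^(-15s))/s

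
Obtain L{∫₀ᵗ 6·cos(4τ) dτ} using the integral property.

L{∫₀ᵗ f(τ)dτ} = F(s)/s with F(s) = 6s/(s² + 16), so the result is (6s/(s² + 16))/s = 6/(s² + 16)

Final answer: 6/(s² + 16)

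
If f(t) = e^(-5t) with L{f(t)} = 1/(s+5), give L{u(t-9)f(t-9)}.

Time shift theorem: L{u(t-a)f(t-a)} = e^(-as)F(s). Here a=9, F(s) = 1/(s+5), so L{u(t-9)f(t-9)} = e^(-9s)·1/(s+5)

Final answer: e^(-9s)·1/(s+5)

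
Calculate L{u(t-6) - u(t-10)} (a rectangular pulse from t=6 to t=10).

L{u(t-a)} = e^(-as)/s. L{u(t-6) - u(t-10)} = (e^(-6s) - e^(-10s))/s

Final answer: (e^(-6s) - e^(-10s))/s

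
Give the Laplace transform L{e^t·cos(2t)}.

L{e^(at)·cos(ωt)} = (s-a)/((s-a)² + ω²), so L{e^t·cos(2t)} = (s-1)/((s-1)² + 4)

Final answer: (s-1)/((s-1)² + 4)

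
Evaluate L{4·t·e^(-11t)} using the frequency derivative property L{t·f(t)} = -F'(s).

L{e^(-11t)} = 1/(s+11). By frequency derivative: L{t·e^(-11t)} = -d/ds[1/(s+11)] = -(-1)/(s+11)² = 1/(s+11)². Then L{4·t·e^(-11t)} = 4·1/(s+11)² = 4/(s+11)²

Final answer: 4/(s+11)²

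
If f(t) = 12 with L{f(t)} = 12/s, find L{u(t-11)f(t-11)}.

Time shift theorem: L{u(t-a)f(t-a)} = e^(-as)F(s). Here a=11, F(s) = 12/s, so L{u(t-11)f(t-11)} = e^(-11s)·12/s

Final answer: e^(-11s)·12/s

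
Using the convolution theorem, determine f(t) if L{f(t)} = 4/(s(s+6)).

4/(s(s+6)) = (4/s)·(1/(s+6)) = L{4}·L{e^(-6t)}. By convolution, f(t) = 4*e^(-6t) = ∫₀ᵗ 4·e^(-6τ) dτ = 4·(1 - e^(-6t))/6

Final answer: 4·(1 - e^(-6t))/6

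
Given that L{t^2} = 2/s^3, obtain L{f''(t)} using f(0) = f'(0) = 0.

L{f''(t)} = s²F(s) - sf(0) - f'(0) = s²·2/s^3 - 0 - 0 = 2/s

Final answer: 2/s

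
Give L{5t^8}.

L{t^n} = n!/s^(n+1). So L{5t^8} = 5·8!/s^9 = 201600/s^9

Final answer: 201600/s^9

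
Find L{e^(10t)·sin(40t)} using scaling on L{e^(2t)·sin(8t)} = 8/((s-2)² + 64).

Scaling with a=5: L{e^(10t)·sin(40t)} = (1/5) · 8/((s/5-2)² + 64). Simplifying: 40/((s-10)² + 1600)

Final answer: 40/((s-10)² + 1600)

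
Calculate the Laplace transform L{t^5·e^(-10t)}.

L{t^n·e^(at)} = n!/(s-a)^(n+1), so L{t^5·e^(-10t)} = 120/(s+10)^6

Final answer: 120/(s+10)^6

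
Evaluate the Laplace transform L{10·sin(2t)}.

L{sin(ωt)} = ω/(s² + ω²), so L{sin(2t)} = 2/(s² + 4). Then L{10·sin(2t)} = 10·2/(s² + 4) = 20/(s² + 4)

Final answer: 20/(s² + 4)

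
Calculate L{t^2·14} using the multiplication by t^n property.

L{14} = 14/s. d^1/ds^1[1/s] = -1/s². d^2/ds^2[1/s] = 2/s^3. So L{t^2} = (-1)^{2}·2/s^3 = 2/s^3. Then L{t^2·14} = 14·2/s^3 = 28/s^3

Final answer: 28/s^3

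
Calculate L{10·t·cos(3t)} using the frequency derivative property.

L{cos(3t)} = s/(s² + 9). Derivative: d/ds[s/(s² + 9)] = [(s² + 9) - s·2s]/(s² + 9)² = (9 - s²)/(s² + 9)². So L{t·cos(3t)} = -F'(s) = (s² - 9)/(s² + 9)². Then L{10·t·cos(3t)} = 10·(s² - 9)/(s² + 9)²

Final answer: 10·(s² - 9)/(s² + 9)²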